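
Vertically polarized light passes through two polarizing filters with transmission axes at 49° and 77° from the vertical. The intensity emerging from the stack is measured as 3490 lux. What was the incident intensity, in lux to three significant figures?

By Malus's law, I₁ = I₀ cos²(49° − 0°) = I₀ cos²(49°) = 0.4304 I₀.
I₂ = I₁ cos²(77° − 49°) = 0.4304 I₀ · cos²(28°) = 0.3355 I₀.
So 3490 lux = 0.3355 I₀, giving I₀ = 3490/0.3355 = 1.04e+04 lux.

I₀ ≈ 1.04e4 lux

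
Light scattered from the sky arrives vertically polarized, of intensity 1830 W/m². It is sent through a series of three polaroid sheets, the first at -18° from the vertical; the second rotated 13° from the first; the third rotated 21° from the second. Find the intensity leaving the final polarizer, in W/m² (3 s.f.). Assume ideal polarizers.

I ≈ 1370 W/m²

I₁ = 1830 W/m² · cos²(18°) = 1655 W/m².
I₂ = I₁ · cos²(13°) = 1655 · 0.9494 = 1571 W/m².
I₃ = I₂ · cos²(21°) = 1571 · 0.8716 = 1370 W/m².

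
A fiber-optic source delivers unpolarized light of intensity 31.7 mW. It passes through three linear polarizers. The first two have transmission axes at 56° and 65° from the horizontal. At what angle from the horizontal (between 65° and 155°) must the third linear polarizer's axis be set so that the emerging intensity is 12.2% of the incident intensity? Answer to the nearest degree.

θ ≈ 125°

Unpolarized light through the first polarizer → I₁ = ½ I₀, now polarized at 56°.
I₂ = I₁ cos²(65° − 56°) = 0.5 I₀ · cos²(9°) = 0.4878 I₀.
Need I₃/I₀ = 0.122, so cos²(θ − 65°) = 0.122 / 0.4878 = 0.2501.
θ − 65° = arccos(√0.2501) = 60.0°, giving θ ≈ 65 + 60.0 = 125.0°.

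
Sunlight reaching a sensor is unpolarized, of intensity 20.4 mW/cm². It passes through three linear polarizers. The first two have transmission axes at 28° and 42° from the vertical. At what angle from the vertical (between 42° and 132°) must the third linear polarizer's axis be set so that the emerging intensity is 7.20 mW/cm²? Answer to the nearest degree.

θ ≈ 72°

Unpolarized light through the first polarizer → I₁ = ½ I₀, now polarized at 28°.
I₂ = I₁ cos²(42° − 28°) = 0.5 I₀ · cos²(14°) = 0.4707 I₀.
Target fraction: 7.20 / 20.4 mW/cm² = 0.3529 of I₀.
Need I₃/I₀ = 0.3529, so cos²(θ − 42°) = 0.3529 / 0.4707 = 0.7498.
θ − 42° = arccos(√0.7498) = 30.0°, giving θ ≈ 42 + 30.0 = 72.0°.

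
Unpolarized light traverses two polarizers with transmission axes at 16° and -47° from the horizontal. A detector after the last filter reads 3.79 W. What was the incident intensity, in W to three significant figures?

I₀ ≈ 36.8 W

Unpolarized light through the first polarizer → I₁ = ½ I₀, now polarized at 16°.
I₂ = I₁ cos²(-47° − 16°) = 0.5 I₀ · cos²(63°) = 0.1031 I₀.
So 3.79 W = 0.1031 I₀, giving I₀ = 3.79/0.1031 = 36.78 W.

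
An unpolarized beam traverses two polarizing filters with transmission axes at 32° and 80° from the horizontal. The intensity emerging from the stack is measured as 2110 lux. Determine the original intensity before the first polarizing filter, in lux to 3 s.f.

I₀ ≈ 9430 lux

Unpolarized light through the first polarizer → I₁ = ½ I₀, now polarized at 32°.
I₂ = I₁ cos²(80° − 32°) = 0.5 I₀ · cos²(48°) = 0.2239 I₀.
So 2110 lux = 0.2239 I₀, giving I₀ = 2110/0.2239 = 9425 lux.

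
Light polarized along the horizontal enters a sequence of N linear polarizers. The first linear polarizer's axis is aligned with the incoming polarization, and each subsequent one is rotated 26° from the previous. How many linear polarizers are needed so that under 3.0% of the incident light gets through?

First polarizer is aligned with the polarization: full transmission.
Each further stage multiplies by cos²(26°) = 0.8078.
After N polarizers: T = 0.8078^(N−1). Require T < 0.030 ⇒ N−1 > ln(0.030)/ln(0.8078) = 16.43, so N−1 ≥ 17 and N = 18.
Check: N=18 gives T = 0.02657 < 0.030; N=17 gives T = 0.03289.

N = 18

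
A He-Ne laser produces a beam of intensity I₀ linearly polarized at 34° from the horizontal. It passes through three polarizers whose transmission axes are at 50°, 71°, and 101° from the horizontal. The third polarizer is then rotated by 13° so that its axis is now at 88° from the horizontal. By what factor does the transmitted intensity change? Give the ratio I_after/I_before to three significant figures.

I_new/I_old ≈ 1.22

Before rotation:
By Malus's law, I₁ = I₀ cos²(50° − 34°) = I₀ cos²(16°) = 0.924 I₀.
I₂ = I₁ cos²(71° − 50°) = 0.924 I₀ · cos²(21°) = 0.8054 I₀.
I₃ = I₂ cos²(101° − 71°) = 0.8054 I₀ · cos²(30°) = 0.604 I₀.
After rotation:
I₁ = I₀ cos²(50° − 34°) = I₀ cos²(16°) = 0.924 I₀.
I₂ = I₁ cos²(71° − 50°) = 0.924 I₀ · cos²(21°) = 0.8054 I₀.
I₃ = I₂ cos²(88° − 71°) = 0.8054 I₀ · cos²(17°) = 0.7365 I₀.
Ratio = 0.7365 / 0.604 = 1.219.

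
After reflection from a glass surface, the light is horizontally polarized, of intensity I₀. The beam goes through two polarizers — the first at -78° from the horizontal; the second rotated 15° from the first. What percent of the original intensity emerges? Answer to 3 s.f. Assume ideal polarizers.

By Malus's law, I₁ = I₀ cos²(-78° − 0°) = I₀ cos²(78°) = 0.04323 I₀.
I₂ = I₁ cos²(15°) = 0.04323 · 0.933 I₀ = 0.04033 I₀.
That is 4.033% of the incident intensity.

≈ 4.03%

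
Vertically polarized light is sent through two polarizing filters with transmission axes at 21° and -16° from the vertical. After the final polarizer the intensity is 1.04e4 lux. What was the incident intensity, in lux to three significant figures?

I₀ ≈ 1.87e4 lux

I₁ = I₀ cos²(21° − 0°) = I₀ cos²(21°) = 0.8716 I₀.
I₂ = I₁ cos²(-16° − 21°) = 0.8716 I₀ · cos²(37°) = 0.5559 I₀.
So 1.04e4 lux = 0.5559 I₀, giving I₀ = 1.04e4/0.5559 = 1.871e+04 lux.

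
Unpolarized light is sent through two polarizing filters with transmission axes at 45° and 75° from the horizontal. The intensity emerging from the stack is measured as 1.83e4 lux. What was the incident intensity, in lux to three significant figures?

Unpolarized light through the first polarizer → I₁ = ½ I₀, now polarized at 45°.
I₂ = I₁ cos²(75° − 45°) = 0.5 I₀ · cos²(30°) = 0.375 I₀.
So 1.83e4 lux = 0.375 I₀, giving I₀ = 1.83e4/0.375 = 4.88e+04 lux.

I₀ ≈ 4.88e4 lux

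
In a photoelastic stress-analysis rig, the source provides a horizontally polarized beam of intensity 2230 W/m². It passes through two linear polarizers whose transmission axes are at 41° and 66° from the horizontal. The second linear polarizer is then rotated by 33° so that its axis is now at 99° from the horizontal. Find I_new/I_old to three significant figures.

Before rotation:
I₁ = I₀ cos²(41° − 0°) = I₀ cos²(41°) = 0.5696 I₀.
I₂ = I₁ cos²(66° − 41°) = 0.5696 I₀ · cos²(25°) = 0.4679 I₀.
After rotation:
I₁ = I₀ cos²(41° − 0°) = I₀ cos²(41°) = 0.5696 I₀.
I₂ = I₁ cos²(99° − 41°) = 0.5696 I₀ · cos²(58°) = 0.1599 I₀.
Ratio = 0.1599 / 0.4679 = 0.3419.

I_new/I_old ≈ 0.342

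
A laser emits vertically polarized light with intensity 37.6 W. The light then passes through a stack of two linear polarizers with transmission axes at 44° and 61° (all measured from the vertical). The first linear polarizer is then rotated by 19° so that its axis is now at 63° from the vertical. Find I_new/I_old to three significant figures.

I_new/I_old ≈ 0.435

Before rotation:
I₁ = I₀ cos²(44° − 0°) = I₀ cos²(44°) = 0.5174 I₀.
I₂ = I₁ cos²(61° − 44°) = 0.5174 I₀ · cos²(17°) = 0.4732 I₀.
After rotation:
I₁ = I₀ cos²(63° − 0°) = I₀ cos²(63°) = 0.2061 I₀.
I₂ = I₁ cos²(61° − 63°) = 0.2061 I₀ · cos²(2°) = 0.2059 I₀.
Ratio = 0.2059 / 0.4732 = 0.435.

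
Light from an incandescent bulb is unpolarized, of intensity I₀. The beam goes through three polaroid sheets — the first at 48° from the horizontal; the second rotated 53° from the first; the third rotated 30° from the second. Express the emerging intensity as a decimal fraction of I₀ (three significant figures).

Unpolarized light through the first polarizer → I₁ = ½ I₀, now polarized at 48°.
I₂ = I₁ cos²(53°) = 0.5 · 0.3622 I₀ = 0.1811 I₀.
I₃ = I₂ cos²(30°) = 0.1811 · 0.75 I₀ = 0.1358 I₀.
Transmitted fraction = 0.1358.

≈ 0.136 I₀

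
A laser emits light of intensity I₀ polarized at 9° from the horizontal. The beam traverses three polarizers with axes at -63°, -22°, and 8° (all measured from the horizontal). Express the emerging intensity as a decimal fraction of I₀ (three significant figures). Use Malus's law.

By Malus's law, I₁ = I₀ cos²(-63° − 9°) = I₀ cos²(72°) = 0.09549 I₀.
I₂ = I₁ cos²(-22° + 63°) = 0.09549 I₀ · cos²(41°) = 0.05439 I₀.
I₃ = I₂ cos²(8° + 22°) = 0.05439 I₀ · cos²(30°) = 0.04079 I₀.
Transmitted fraction = 0.04079.

≈ 0.0408 I₀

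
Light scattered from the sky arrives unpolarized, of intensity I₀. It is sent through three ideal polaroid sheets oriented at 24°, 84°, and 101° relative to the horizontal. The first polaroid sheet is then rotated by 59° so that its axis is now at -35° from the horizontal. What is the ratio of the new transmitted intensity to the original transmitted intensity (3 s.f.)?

I_new/I_old ≈ 0.940

Before rotation:
Unpolarized light through the first polarizer → I₁ = ½ I₀, now polarized at 24°.
I₂ = I₁ cos²(84° − 24°) = 0.5 I₀ · cos²(60°) = 0.125 I₀.
I₃ = I₂ cos²(101° − 84°) = 0.125 I₀ · cos²(17°) = 0.1143 I₀.
After rotation:
Unpolarized light through the first polarizer → I₁ = ½ I₀, now polarized at -35°.
Angle between axes 1 and 2: 61°. I₂ = 0.5 I₀ · cos²(61°) = 0.1175 I₀.
I₃ = I₂ cos²(101° − 84°) = 0.1175 I₀ · cos²(17°) = 0.1075 I₀.
Ratio = 0.1075 / 0.1143 = 0.9402.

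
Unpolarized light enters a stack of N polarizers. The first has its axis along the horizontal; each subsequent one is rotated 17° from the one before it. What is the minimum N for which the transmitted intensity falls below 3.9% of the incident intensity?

N = 30

First polarizer halves the unpolarized light: factor 1/2.
Each further stage multiplies by cos²(17°) = 0.9145.
After N polarizers: T = 0.5·0.9145^(N−1). Require T < 0.039 ⇒ N−1 > ln(0.039/0.5)/ln(0.9145) = 28.55, so N−1 ≥ 29 and N = 30.
Check: N=30 gives T = 0.03746 < 0.039; N=29 gives T = 0.04096.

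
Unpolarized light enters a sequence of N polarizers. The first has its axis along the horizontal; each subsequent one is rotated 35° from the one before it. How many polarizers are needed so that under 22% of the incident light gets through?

N = 4

First polarizer halves the unpolarized light: factor 1/2.
Each further stage multiplies by cos²(35°) = 0.671.
After N polarizers: T = 0.5·0.671^(N−1). Require T < 0.22 ⇒ N−1 > ln(0.22/0.5)/ln(0.671) = 2.06, so N−1 ≥ 3 and N = 4.
Check: N=4 gives T = 0.1511 < 0.22; N=3 gives T = 0.2251.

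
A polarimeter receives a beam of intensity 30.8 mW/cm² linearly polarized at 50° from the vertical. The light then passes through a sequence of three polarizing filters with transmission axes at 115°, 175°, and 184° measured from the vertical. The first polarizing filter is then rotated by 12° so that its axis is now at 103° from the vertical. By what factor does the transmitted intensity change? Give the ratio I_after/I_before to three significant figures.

I_new/I_old ≈ 0.775

Before rotation:
By Malus's law, I₁ = I₀ cos²(115° − 50°) = I₀ cos²(65°) = 0.1786 I₀.
I₂ = I₁ cos²(175° − 115°) = 0.1786 I₀ · cos²(60°) = 0.04465 I₀.
I₃ = I₂ cos²(184° − 175°) = 0.04465 I₀ · cos²(9°) = 0.04356 I₀.
After rotation:
I₁ = I₀ cos²(103° − 50°) = I₀ cos²(53°) = 0.3622 I₀.
I₂ = I₁ cos²(175° − 103°) = 0.3622 I₀ · cos²(72°) = 0.03459 I₀.
I₃ = I₂ cos²(184° − 175°) = 0.03459 I₀ · cos²(9°) = 0.03374 I₀.
Ratio = 0.03374 / 0.04356 = 0.7746.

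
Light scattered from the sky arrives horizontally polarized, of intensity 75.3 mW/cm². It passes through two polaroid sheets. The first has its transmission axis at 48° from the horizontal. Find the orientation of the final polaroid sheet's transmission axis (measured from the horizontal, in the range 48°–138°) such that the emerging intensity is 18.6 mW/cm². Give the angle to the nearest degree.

I₁ = I₀ cos²(48° − 0°) = I₀ cos²(48°) = 0.4477 I₀.
Target fraction: 18.6 / 75.3 mW/cm² = 0.247 of I₀.
Need I₂/I₀ = 0.247, so cos²(θ − 48°) = 0.247 / 0.4477 = 0.5517.
θ − 48° = arccos(√0.5517) = 42.0°, giving θ ≈ 48 + 42.0 = 90.0°.

θ ≈ 90°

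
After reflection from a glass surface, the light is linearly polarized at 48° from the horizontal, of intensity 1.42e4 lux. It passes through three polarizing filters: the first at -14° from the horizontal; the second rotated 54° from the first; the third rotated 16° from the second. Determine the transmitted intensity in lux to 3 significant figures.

I₁ = 1.42e4 lux · cos²(62°) = 3130 lux.
I₂ = I₁ · cos²(54°) = 3130 · 0.3455 = 1081 lux.
I₃ = I₂ · cos²(16°) = 1081 · 0.924 = 999.1 lux.

I ≈ 999 lux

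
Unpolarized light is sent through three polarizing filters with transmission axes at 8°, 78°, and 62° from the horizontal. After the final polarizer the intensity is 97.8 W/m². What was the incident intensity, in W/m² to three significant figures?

I₀ ≈ 1810 W/m²

Unpolarized light through the first polarizer → I₁ = ½ I₀, now polarized at 8°.
I₂ = I₁ cos²(78° − 8°) = 0.5 I₀ · cos²(70°) = 0.05849 I₀.
I₃ = I₂ cos²(62° − 78°) = 0.05849 I₀ · cos²(16°) = 0.05405 I₀.
So 97.8 W/m² = 0.05405 I₀, giving I₀ = 97.8/0.05405 = 1810 W/m².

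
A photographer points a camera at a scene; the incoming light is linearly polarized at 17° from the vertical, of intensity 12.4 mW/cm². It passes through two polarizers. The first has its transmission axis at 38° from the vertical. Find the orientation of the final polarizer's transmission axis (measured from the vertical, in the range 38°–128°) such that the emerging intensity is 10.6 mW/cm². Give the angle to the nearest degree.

I₁ = I₀ cos²(38° − 17°) = I₀ cos²(21°) = 0.8716 I₀.
Target fraction: 10.6 / 12.4 mW/cm² = 0.8548 of I₀.
Need I₂/I₀ = 0.8548, so cos²(θ − 38°) = 0.8548 / 0.8716 = 0.9808.
θ − 38° = arccos(√0.9808) = 8.0°, giving θ ≈ 38 + 8.0 = 46.0°.

θ ≈ 46°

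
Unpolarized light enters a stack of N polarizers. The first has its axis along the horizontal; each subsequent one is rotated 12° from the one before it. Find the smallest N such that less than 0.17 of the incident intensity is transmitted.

First polarizer halves the unpolarized light: factor 1/2.
Each further stage multiplies by cos²(12°) = 0.9568.
After N polarizers: T = 0.5·0.9568^(N−1). Require T < 0.17 ⇒ N−1 > ln(0.17/0.5)/ln(0.9568) = 24.41, so N−1 ≥ 25 and N = 26.
Check: N=26 gives T = 0.1656 < 0.17; N=25 gives T = 0.1731.

N = 26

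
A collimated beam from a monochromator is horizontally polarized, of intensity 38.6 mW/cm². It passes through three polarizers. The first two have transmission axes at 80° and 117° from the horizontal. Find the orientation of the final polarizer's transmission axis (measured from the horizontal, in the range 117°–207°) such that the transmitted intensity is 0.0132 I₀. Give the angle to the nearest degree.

θ ≈ 151°

I₁ = I₀ cos²(80° − 0°) = I₀ cos²(80°) = 0.03015 I₀.
I₂ = I₁ cos²(117° − 80°) = 0.03015 I₀ · cos²(37°) = 0.01923 I₀.
Need I₃/I₀ = 0.0132, so cos²(θ − 117°) = 0.0132 / 0.01923 = 0.6863.
θ − 117° = arccos(√0.6863) = 34.1°, giving θ ≈ 117 + 34.1 = 151.1°.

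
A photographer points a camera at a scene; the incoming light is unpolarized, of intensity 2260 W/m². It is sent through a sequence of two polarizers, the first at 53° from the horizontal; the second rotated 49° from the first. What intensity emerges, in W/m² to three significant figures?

I ≈ 486 W/m²

Unpolarized light through the first polarizer → I₁ = 2260 W/m²/2 = 1130 W/m², polarized at 53°.
I₂ = I₁ · cos²(49°) = 1130 · 0.4304 = 486.4 W/m².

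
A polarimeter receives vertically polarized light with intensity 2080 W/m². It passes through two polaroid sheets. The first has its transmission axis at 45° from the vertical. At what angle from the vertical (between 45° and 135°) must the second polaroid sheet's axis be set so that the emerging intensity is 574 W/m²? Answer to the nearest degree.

θ ≈ 87°

By Malus's law, I₁ = I₀ cos²(45° − 0°) = I₀ cos²(45°) = 0.5 I₀.
Target fraction: 574 / 2080 W/m² = 0.276 of I₀.
Need I₂/I₀ = 0.276, so cos²(θ − 45°) = 0.276 / 0.5 = 0.5519.
θ − 45° = arccos(√0.5519) = 42.0°, giving θ ≈ 45 + 42.0 = 87.0°.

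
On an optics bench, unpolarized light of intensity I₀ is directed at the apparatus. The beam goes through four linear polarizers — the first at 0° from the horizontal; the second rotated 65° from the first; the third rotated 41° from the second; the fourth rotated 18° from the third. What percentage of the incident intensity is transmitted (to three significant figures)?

Unpolarized light through the first polarizer → I₁ = ½ I₀, now polarized at 0°.
I₂ = I₁ cos²(65°) = 0.5 · 0.1786 I₀ = 0.0893 I₀.
I₃ = I₂ cos²(41°) = 0.0893 · 0.5696 I₀ = 0.05087 I₀.
I₄ = I₃ cos²(18°) = 0.05087 · 0.9045 I₀ = 0.04601 I₀.
That is 4.601% of the incident intensity.

≈ 4.60%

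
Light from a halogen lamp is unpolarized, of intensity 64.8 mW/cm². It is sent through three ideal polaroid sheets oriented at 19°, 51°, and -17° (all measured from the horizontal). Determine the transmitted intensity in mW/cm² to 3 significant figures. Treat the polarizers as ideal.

I ≈ 3.27 mW/cm²

Unpolarized light through the first polarizer → I₁ = 64.8 mW/cm²/2 = 32.4 mW/cm², polarized at 19°.
I₂ = I₁ · cos²(32°) = 32.4 · 0.7192 = 23.3 mW/cm².
I₃ = I₂ · cos²(68°) = 23.3 · 0.1403 = 3.27 mW/cm².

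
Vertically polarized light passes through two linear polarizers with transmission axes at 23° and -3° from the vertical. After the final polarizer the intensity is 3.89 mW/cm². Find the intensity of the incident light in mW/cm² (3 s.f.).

I₀ ≈ 5.68 mW/cm²

I₁ = I₀ cos²(23° − 0°) = I₀ cos²(23°) = 0.8473 I₀.
I₂ = I₁ cos²(-3° − 23°) = 0.8473 I₀ · cos²(26°) = 0.6845 I₀.
So 3.89 mW/cm² = 0.6845 I₀, giving I₀ = 3.89/0.6845 = 5.683 mW/cm².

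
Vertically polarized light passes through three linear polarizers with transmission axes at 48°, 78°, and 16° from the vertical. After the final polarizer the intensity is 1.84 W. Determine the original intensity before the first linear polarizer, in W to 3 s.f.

I₀ ≈ 24.9 W

I₁ = I₀ cos²(48° − 0°) = I₀ cos²(48°) = 0.4477 I₀.
I₂ = I₁ cos²(78° − 48°) = 0.4477 I₀ · cos²(30°) = 0.3358 I₀.
I₃ = I₂ cos²(16° − 78°) = 0.3358 I₀ · cos²(62°) = 0.07401 I₀.
So 1.84 W = 0.07401 I₀, giving I₀ = 1.84/0.07401 = 24.86 W.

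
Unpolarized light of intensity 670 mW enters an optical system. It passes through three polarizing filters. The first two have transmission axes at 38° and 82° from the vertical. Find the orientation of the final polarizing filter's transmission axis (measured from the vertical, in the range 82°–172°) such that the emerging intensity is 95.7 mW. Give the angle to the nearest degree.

Unpolarized light through the first polarizer → I₁ = ½ I₀, now polarized at 38°.
I₂ = I₁ cos²(82° − 38°) = 0.5 I₀ · cos²(44°) = 0.2587 I₀.
Target fraction: 95.7 / 670 mW = 0.1428 of I₀.
Need I₃/I₀ = 0.1428, so cos²(θ − 82°) = 0.1428 / 0.2587 = 0.5521.
θ − 82° = arccos(√0.5521) = 42.0°, giving θ ≈ 82 + 42.0 = 124.0°.

θ ≈ 124°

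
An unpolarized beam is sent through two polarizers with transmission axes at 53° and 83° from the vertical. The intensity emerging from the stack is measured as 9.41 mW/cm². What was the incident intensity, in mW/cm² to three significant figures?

I₀ ≈ 25.1 mW/cm²

Unpolarized light through the first polarizer → I₁ = ½ I₀, now polarized at 53°.
I₂ = I₁ cos²(83° − 53°) = 0.5 I₀ · cos²(30°) = 0.375 I₀.
So 9.41 mW/cm² = 0.375 I₀, giving I₀ = 9.41/0.375 = 25.09 mW/cm².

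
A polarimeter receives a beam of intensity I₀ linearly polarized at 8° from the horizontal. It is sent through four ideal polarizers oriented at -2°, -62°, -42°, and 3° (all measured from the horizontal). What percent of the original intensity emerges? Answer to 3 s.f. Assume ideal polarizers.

I₁ = I₀ cos²(-2° − 8°) = I₀ cos²(10°) = 0.9698 I₀.
I₂ = I₁ cos²(-62° + 2°) = 0.9698 I₀ · cos²(60°) = 0.2425 I₀.
I₃ = I₂ cos²(-42° + 62°) = 0.2425 I₀ · cos²(20°) = 0.2141 I₀.
I₄ = I₃ cos²(3° + 42°) = 0.2141 I₀ · cos²(45°) = 0.107 I₀.
That is 10.7% of the incident intensity.

≈ 10.7%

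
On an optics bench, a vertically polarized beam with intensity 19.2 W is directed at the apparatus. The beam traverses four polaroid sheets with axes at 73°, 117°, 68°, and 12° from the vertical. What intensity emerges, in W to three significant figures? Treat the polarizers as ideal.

By Malus's law, I₁ = 19.2 W · cos²(73°) = 1.641 W.
I₂ = I₁ · cos²(44°) = 1.641 · 0.5174 = 0.8493 W.
I₃ = I₂ · cos²(49°) = 0.8493 · 0.4304 = 0.3655 W.
I₄ = I₃ · cos²(56°) = 0.3655 · 0.3127 = 0.1143 W.

I ≈ 0.114 W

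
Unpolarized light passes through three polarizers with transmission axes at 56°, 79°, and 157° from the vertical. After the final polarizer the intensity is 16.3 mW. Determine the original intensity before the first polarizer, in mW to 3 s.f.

I₀ ≈ 890 mW

Unpolarized light through the first polarizer → I₁ = ½ I₀, now polarized at 56°.
I₂ = I₁ cos²(79° − 56°) = 0.5 I₀ · cos²(23°) = 0.4237 I₀.
I₃ = I₂ cos²(157° − 79°) = 0.4237 I₀ · cos²(78°) = 0.01831 I₀.
So 16.3 mW = 0.01831 I₀, giving I₀ = 16.3/0.01831 = 890 mW.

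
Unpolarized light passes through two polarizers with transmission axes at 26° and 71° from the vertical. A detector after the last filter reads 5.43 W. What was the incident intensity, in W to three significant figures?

I₀ ≈ 21.7 W

Unpolarized light through the first polarizer → I₁ = ½ I₀, now polarized at 26°.
I₂ = I₁ cos²(71° − 26°) = 0.5 I₀ · cos²(45°) = 0.25 I₀.
So 5.43 W = 0.25 I₀, giving I₀ = 5.43/0.25 = 21.72 W.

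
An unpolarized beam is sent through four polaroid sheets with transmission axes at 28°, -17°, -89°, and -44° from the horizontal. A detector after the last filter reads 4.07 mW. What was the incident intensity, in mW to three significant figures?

Unpolarized light through the first polarizer → I₁ = ½ I₀, now polarized at 28°.
I₂ = I₁ cos²(-17° − 28°) = 0.5 I₀ · cos²(45°) = 0.25 I₀.
I₃ = I₂ cos²(-89° + 17°) = 0.25 I₀ · cos²(72°) = 0.02387 I₀.
I₄ = I₃ cos²(-44° + 89°) = 0.02387 I₀ · cos²(45°) = 0.01194 I₀.
So 4.07 mW = 0.01194 I₀, giving I₀ = 4.07/0.01194 = 341 mW.

I₀ ≈ 341 mW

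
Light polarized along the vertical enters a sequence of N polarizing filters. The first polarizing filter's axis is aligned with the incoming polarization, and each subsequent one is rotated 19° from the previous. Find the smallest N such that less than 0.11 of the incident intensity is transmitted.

N = 21

First polarizer is aligned with the polarization: full transmission.
Each further stage multiplies by cos²(19°) = 0.894.
After N polarizers: T = 0.894^(N−1). Require T < 0.11 ⇒ N−1 > ln(0.11)/ln(0.894) = 19.70, so N−1 ≥ 20 and N = 21.
Check: N=21 gives T = 0.1064 < 0.11; N=20 gives T = 0.119.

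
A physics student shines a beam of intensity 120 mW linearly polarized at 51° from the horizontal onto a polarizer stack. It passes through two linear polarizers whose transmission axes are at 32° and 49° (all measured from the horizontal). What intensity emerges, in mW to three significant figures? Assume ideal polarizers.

By Malus's law, I₁ = 120 mW · cos²(19°) = 107.3 mW.
I₂ = I₁ · cos²(17°) = 107.3 · 0.9145 = 98.11 mW.

I ≈ 98.1 mW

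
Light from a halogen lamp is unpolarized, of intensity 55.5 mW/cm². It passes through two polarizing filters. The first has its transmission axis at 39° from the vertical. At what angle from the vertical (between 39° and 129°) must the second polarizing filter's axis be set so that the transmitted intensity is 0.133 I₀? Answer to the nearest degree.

Unpolarized light through the first polarizer → I₁ = ½ I₀, now polarized at 39°.
Need I₂/I₀ = 0.133, so cos²(θ − 39°) = 0.133 / 0.5 = 0.266.
θ − 39° = arccos(√0.266) = 59.0°, giving θ ≈ 39 + 59.0 = 98.0°.

θ ≈ 98°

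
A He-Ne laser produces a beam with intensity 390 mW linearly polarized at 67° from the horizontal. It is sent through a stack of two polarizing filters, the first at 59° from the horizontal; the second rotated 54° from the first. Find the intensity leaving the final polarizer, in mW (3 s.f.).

I ≈ 132 mW

I₁ = 390 mW · cos²(8°) = 382.4 mW.
I₂ = I₁ · cos²(54°) = 382.4 · 0.3455 = 132.1 mW.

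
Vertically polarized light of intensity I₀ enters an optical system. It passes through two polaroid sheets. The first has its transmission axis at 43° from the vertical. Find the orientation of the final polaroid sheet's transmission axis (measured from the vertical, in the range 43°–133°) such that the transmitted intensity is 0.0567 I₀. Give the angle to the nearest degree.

θ ≈ 114°

I₁ = I₀ cos²(43° − 0°) = I₀ cos²(43°) = 0.5349 I₀.
Need I₂/I₀ = 0.0567, so cos²(θ − 43°) = 0.0567 / 0.5349 = 0.106.
θ − 43° = arccos(√0.106) = 71.0°, giving θ ≈ 43 + 71.0 = 114.0°.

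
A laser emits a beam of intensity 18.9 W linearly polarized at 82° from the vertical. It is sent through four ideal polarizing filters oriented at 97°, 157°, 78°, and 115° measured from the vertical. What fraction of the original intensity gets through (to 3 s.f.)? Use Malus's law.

By Malus's law, I₁ = 18.9 W · cos²(15°) = 17.63 W.
I₂ = I₁ · cos²(60°) = 17.63 · 0.25 = 4.408 W.
I₃ = I₂ · cos²(79°) = 4.408 · 0.03641 = 0.1605 W.
I₄ = I₃ · cos²(37°) = 0.1605 · 0.6378 = 0.1024 W.
Transmitted fraction = 0.005417.

I/I₀ ≈ 0.00542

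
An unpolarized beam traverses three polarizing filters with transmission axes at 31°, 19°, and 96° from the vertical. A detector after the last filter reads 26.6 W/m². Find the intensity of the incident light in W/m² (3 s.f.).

I₀ ≈ 1100 W/m²

Unpolarized light through the first polarizer → I₁ = ½ I₀, now polarized at 31°.
I₂ = I₁ cos²(19° − 31°) = 0.5 I₀ · cos²(12°) = 0.4784 I₀.
I₃ = I₂ cos²(96° − 19°) = 0.4784 I₀ · cos²(77°) = 0.02421 I₀.
So 26.6 W/m² = 0.02421 I₀, giving I₀ = 26.6/0.02421 = 1099 W/m².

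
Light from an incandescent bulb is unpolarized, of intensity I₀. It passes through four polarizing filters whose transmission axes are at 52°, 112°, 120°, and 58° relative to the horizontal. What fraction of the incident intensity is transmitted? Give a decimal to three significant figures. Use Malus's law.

≈ 0.0270 I₀

Unpolarized light through the first polarizer → I₁ = ½ I₀, now polarized at 52°.
I₂ = I₁ cos²(112° − 52°) = 0.5 I₀ · cos²(60°) = 0.125 I₀.
I₃ = I₂ cos²(120° − 112°) = 0.125 I₀ · cos²(8°) = 0.1226 I₀.
I₄ = I₃ cos²(58° − 120°) = 0.1226 I₀ · cos²(62°) = 0.02702 I₀.
Transmitted fraction = 0.02702.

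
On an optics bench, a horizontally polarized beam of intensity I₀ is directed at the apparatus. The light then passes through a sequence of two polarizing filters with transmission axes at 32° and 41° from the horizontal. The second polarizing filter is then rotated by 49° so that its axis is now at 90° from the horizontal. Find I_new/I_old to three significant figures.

I_new/I_old ≈ 0.288

Before rotation:
I₁ = I₀ cos²(32° − 0°) = I₀ cos²(32°) = 0.7192 I₀.
I₂ = I₁ cos²(41° − 32°) = 0.7192 I₀ · cos²(9°) = 0.7016 I₀.
After rotation:
I₁ = I₀ cos²(32° − 0°) = I₀ cos²(32°) = 0.7192 I₀.
I₂ = I₁ cos²(90° − 32°) = 0.7192 I₀ · cos²(58°) = 0.202 I₀.
Ratio = 0.202 / 0.7016 = 0.2879.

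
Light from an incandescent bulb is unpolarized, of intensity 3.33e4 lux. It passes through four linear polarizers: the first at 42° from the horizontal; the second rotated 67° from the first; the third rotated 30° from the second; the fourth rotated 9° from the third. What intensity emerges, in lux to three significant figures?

I ≈ 1860 lux

Unpolarized light through the first polarizer → I₁ = 3.33e4 lux/2 = 1.665e+04 lux, polarized at 42°.
I₂ = I₁ · cos²(67°) = 1.665e+04 · 0.1527 = 2542 lux.
I₃ = I₂ · cos²(30°) = 2542 · 0.75 = 1906 lux.
I₄ = I₃ · cos²(9°) = 1906 · 0.9755 = 1860 lux.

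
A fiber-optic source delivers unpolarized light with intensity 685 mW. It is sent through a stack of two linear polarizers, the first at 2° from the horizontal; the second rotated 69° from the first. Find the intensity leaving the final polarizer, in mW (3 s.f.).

Unpolarized light through the first polarizer → I₁ = 685 mW/2 = 342.5 mW, polarized at 2°.
I₂ = I₁ · cos²(69°) = 342.5 · 0.1284 = 43.99 mW.

I ≈ 44.0 mW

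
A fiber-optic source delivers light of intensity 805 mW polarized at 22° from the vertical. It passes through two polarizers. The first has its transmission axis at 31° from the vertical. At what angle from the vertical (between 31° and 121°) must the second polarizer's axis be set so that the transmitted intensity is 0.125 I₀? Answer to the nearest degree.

By Malus's law, I₁ = I₀ cos²(31° − 22°) = I₀ cos²(9°) = 0.9755 I₀.
Need I₂/I₀ = 0.125, so cos²(θ − 31°) = 0.125 / 0.9755 = 0.1281.
θ − 31° = arccos(√0.1281) = 69.0°, giving θ ≈ 31 + 69.0 = 100.0°.

θ ≈ 100°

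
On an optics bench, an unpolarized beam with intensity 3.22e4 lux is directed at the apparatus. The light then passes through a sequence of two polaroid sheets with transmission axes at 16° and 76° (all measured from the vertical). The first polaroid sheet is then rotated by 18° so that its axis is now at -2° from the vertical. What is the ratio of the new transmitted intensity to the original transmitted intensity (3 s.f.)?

Before rotation:
Unpolarized light through the first polarizer → I₁ = ½ I₀, now polarized at 16°.
I₂ = I₁ cos²(76° − 16°) = 0.5 I₀ · cos²(60°) = 0.125 I₀.
After rotation:
Unpolarized light through the first polarizer → I₁ = ½ I₀, now polarized at -2°.
I₂ = I₁ cos²(76° + 2°) = 0.5 I₀ · cos²(78°) = 0.02161 I₀.
Ratio = 0.02161 / 0.125 = 0.1729.

I_new/I_old ≈ 0.173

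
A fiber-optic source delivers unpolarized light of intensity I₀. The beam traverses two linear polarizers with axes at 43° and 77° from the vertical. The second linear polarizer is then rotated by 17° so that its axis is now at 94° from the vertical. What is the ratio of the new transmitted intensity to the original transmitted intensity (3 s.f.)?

I_new/I_old ≈ 0.576

Before rotation:
Unpolarized light through the first polarizer → I₁ = ½ I₀, now polarized at 43°.
I₂ = I₁ cos²(77° − 43°) = 0.5 I₀ · cos²(34°) = 0.3437 I₀.
After rotation:
Unpolarized light through the first polarizer → I₁ = ½ I₀, now polarized at 43°.
I₂ = I₁ cos²(94° − 43°) = 0.5 I₀ · cos²(51°) = 0.198 I₀.
Ratio = 0.198 / 0.3437 = 0.5762.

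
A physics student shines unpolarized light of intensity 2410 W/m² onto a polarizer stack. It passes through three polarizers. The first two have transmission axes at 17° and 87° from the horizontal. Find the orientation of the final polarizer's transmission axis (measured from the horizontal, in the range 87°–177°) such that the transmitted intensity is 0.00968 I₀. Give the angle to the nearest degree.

θ ≈ 153°

Unpolarized light through the first polarizer → I₁ = ½ I₀, now polarized at 17°.
I₂ = I₁ cos²(87° − 17°) = 0.5 I₀ · cos²(70°) = 0.05849 I₀.
Need I₃/I₀ = 0.00968, so cos²(θ − 87°) = 0.00968 / 0.05849 = 0.1655.
θ − 87° = arccos(√0.1655) = 66.0°, giving θ ≈ 87 + 66.0 = 153.0°.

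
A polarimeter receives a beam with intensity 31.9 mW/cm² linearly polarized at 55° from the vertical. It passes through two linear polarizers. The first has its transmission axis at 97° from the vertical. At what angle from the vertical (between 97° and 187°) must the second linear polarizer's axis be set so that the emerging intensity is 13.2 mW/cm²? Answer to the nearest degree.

θ ≈ 127°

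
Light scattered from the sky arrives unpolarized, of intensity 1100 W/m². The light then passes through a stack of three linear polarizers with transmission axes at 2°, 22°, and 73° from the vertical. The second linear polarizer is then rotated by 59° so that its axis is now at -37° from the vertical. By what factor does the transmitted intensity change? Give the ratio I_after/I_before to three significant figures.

Before rotation:
Unpolarized light through the first polarizer → I₁ = ½ I₀, now polarized at 2°.
I₂ = I₁ cos²(22° − 2°) = 0.5 I₀ · cos²(20°) = 0.4415 I₀.
I₃ = I₂ cos²(73° − 22°) = 0.4415 I₀ · cos²(51°) = 0.1749 I₀.
After rotation:
Unpolarized light through the first polarizer → I₁ = ½ I₀, now polarized at 2°.
I₂ = I₁ cos²(-37° − 2°) = 0.5 I₀ · cos²(39°) = 0.302 I₀.
Angle between axes 2 and 3: 70°. I₃ = 0.302 I₀ · cos²(70°) = 0.03532 I₀.
Ratio = 0.03532 / 0.1749 = 0.202.

I_new/I_old ≈ 0.202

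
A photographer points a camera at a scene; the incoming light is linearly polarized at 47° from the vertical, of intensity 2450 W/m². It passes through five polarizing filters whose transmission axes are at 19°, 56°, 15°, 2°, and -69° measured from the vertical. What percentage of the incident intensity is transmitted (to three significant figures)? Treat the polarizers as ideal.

≈ 2.85%

By Malus's law, I₁ = 2450 W/m² · cos²(28°) = 1910 W/m².
I₂ = I₁ · cos²(37°) = 1910 · 0.6378 = 1218 W/m².
I₃ = I₂ · cos²(41°) = 1218 · 0.5696 = 693.9 W/m².
I₄ = I₃ · cos²(13°) = 693.9 · 0.9494 = 658.8 W/m².
I₅ = I₄ · cos²(71°) = 658.8 · 0.106 = 69.83 W/m².
That is 2.85% of the incident intensity.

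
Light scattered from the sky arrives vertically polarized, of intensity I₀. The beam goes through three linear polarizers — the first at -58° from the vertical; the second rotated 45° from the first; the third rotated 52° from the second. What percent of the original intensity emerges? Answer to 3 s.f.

≈ 5.32%

By Malus's law, I₁ = I₀ cos²(-58° − 0°) = I₀ cos²(58°) = 0.2808 I₀.
I₂ = I₁ cos²(45°) = 0.2808 · 0.5 I₀ = 0.1404 I₀.
I₃ = I₂ cos²(52°) = 0.1404 · 0.379 I₀ = 0.05322 I₀.
That is 5.322% of the incident intensity.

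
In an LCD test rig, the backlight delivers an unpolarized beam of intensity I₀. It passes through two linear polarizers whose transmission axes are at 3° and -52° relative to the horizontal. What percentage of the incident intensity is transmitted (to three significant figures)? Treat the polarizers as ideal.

≈ 16.4%

Unpolarized light through the first polarizer → I₁ = ½ I₀, now polarized at 3°.
I₂ = I₁ cos²(-52° − 3°) = 0.5 I₀ · cos²(55°) = 0.1645 I₀.
That is 16.45% of the incident intensity.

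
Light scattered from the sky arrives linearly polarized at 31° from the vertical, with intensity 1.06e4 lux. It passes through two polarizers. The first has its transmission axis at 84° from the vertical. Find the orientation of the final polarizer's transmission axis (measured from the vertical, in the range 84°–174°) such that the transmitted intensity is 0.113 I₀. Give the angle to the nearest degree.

θ ≈ 140°

I₁ = I₀ cos²(84° − 31°) = I₀ cos²(53°) = 0.3622 I₀.
Need I₂/I₀ = 0.113, so cos²(θ − 84°) = 0.113 / 0.3622 = 0.312.
θ − 84° = arccos(√0.312) = 56.0°, giving θ ≈ 84 + 56.0 = 140.0°.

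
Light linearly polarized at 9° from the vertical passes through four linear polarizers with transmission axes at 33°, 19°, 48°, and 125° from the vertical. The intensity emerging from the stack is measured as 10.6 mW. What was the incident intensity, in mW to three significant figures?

I₁ = I₀ cos²(33° − 9°) = I₀ cos²(24°) = 0.8346 I₀.
I₂ = I₁ cos²(19° − 33°) = 0.8346 I₀ · cos²(14°) = 0.7857 I₀.
I₃ = I₂ cos²(48° − 19°) = 0.7857 I₀ · cos²(29°) = 0.601 I₀.
I₄ = I₃ cos²(125° − 48°) = 0.601 I₀ · cos²(77°) = 0.03041 I₀.
So 10.6 mW = 0.03041 I₀, giving I₀ = 10.6/0.03041 = 348.5 mW.

I₀ ≈ 349 mW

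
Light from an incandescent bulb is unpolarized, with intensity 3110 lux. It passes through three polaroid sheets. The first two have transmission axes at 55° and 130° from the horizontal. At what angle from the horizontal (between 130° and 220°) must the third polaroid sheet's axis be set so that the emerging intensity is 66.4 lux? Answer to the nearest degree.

Unpolarized light through the first polarizer → I₁ = ½ I₀, now polarized at 55°.
I₂ = I₁ cos²(130° − 55°) = 0.5 I₀ · cos²(75°) = 0.03349 I₀.
Target fraction: 66.4 / 3110 lux = 0.02135 of I₀.
Need I₃/I₀ = 0.02135, so cos²(θ − 130°) = 0.02135 / 0.03349 = 0.6374.
θ − 130° = arccos(√0.6374) = 37.0°, giving θ ≈ 130 + 37.0 = 167.0°.

θ ≈ 167°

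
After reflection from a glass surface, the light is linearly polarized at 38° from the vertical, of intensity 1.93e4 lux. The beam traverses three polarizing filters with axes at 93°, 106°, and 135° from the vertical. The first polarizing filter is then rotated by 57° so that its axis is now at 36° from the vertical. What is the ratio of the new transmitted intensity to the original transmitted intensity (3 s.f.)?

Before rotation:
By Malus's law, I₁ = I₀ cos²(93° − 38°) = I₀ cos²(55°) = 0.329 I₀.
I₂ = I₁ cos²(106° − 93°) = 0.329 I₀ · cos²(13°) = 0.3123 I₀.
I₃ = I₂ cos²(135° − 106°) = 0.3123 I₀ · cos²(29°) = 0.2389 I₀.
After rotation:
I₁ = I₀ cos²(36° − 38°) = I₀ cos²(2°) = 0.9988 I₀.
I₂ = I₁ cos²(106° − 36°) = 0.9988 I₀ · cos²(70°) = 0.1168 I₀.
I₃ = I₂ cos²(135° − 106°) = 0.1168 I₀ · cos²(29°) = 0.08937 I₀.
Ratio = 0.08937 / 0.2389 = 0.3741.

I_new/I_old ≈ 0.374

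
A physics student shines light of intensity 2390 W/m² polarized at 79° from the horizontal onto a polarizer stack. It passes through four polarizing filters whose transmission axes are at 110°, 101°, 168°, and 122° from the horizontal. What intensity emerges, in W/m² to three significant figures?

I₁ = 2390 W/m² · cos²(31°) = 1756 W/m².
I₂ = I₁ · cos²(9°) = 1756 · 0.9755 = 1713 W/m².
I₃ = I₂ · cos²(67°) = 1713 · 0.1527 = 261.5 W/m².
I₄ = I₃ · cos²(46°) = 261.5 · 0.4826 = 126.2 W/m².

I ≈ 126 W/m²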